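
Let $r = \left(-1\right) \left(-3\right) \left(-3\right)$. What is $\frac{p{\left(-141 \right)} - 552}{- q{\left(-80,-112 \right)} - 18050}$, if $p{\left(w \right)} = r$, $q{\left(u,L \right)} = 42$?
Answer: $\frac{561}{18092} \approx 0.031008$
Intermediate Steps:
$r = -9$ ($r = 3 \left(-3\right) = -9$)
$p{\left(w \right)} = -9$
$\frac{p{\left(-141 \right)} - 552}{- q{\left(-80,-112 \right)} - 18050} = \frac{-9 - 552}{\left(-1\right) 42 - 18050} = - \frac{561}{-42 - 18050} = - \frac{561}{-18092} = \left(-561\right) \left(- \frac{1}{18092}\right) = \frac{561}{18092}$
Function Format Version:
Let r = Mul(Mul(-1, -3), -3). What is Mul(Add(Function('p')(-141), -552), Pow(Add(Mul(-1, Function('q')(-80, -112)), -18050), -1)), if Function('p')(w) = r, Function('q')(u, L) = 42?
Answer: Rational(561, 18092) ≈ 0.031008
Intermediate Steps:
r = -9 (r = Mul(3, -3) = -9)
Function('p')(w) = -9
Mul(Add(Function('p')(-141), -552), Pow(Add(Mul(-1, Function('q')(-80, -112)), -18050), -1)) = Mul(Add(-9, -552), Pow(Add(Mul(-1, 42), -18050), -1)) = Mul(-561, Pow(Add(-42, -18050), -1)) = Mul(-561, Pow(-18092, -1)) = Mul(-561, Rational(-1, 18092)) = Rational(561, 18092)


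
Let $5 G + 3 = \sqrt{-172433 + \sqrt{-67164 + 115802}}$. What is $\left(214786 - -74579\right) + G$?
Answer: $\frac{1446822}{5} + \frac{\sqrt{-172433 + \sqrt{48638}}}{5} \approx 2.8936 \cdot 10^{5} + 82.997 i$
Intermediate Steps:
$G = - \frac{3}{5} + \frac{\sqrt{-172433 + \sqrt{48638}}}{5}$ ($G = - \frac{3}{5} + \frac{\sqrt{-172433 + \sqrt{-67164 + 115802}}}{5} = - \frac{3}{5} + \frac{\sqrt{-172433 + \sqrt{48638}}}{5} \approx -0.6 + 82.997 i$)
$\left(214786 - -74579\right) + G = \left(214786 - -74579\right) - \left(\frac{3}{5} - \frac{i \sqrt{172433 - \sqrt{48638}}}{5}\right) = \left(214786 + 74579\right) - \left(\frac{3}{5} - \frac{i \sqrt{172433 - \sqrt{48638}}}{5}\right) = 289365 - \left(\frac{3}{5} - \frac{i \sqrt{172433 - \sqrt{48638}}}{5}\right) = \frac{1446822}{5} + \frac{i \sqrt{172433 - \sqrt{48638}}}{5}$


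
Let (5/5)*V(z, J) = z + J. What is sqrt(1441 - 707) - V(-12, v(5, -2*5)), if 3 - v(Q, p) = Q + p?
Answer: 4 + sqrt(734) ≈ 31.092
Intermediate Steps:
v(Q, p) = 3 - Q - p (v(Q, p) = 3 - (Q + p) = 3 + (-Q - p) = 3 - Q - p)
V(z, J) = J + z (V(z, J) = z + J = J + z)
sqrt(1441 - 707) - V(-12, v(5, -2*5)) = sqrt(1441 - 707) - ((3 - 1*5 - (-2)*5) - 12) = sqrt(734) - ((3 - 5 - 1*(-10)) - 12) = sqrt(734) - ((3 - 5 + 10) - 12) = sqrt(734) - (8 - 12) = sqrt(734) - 1*(-4) = sqrt(734) + 4 = 4 + sqrt(734)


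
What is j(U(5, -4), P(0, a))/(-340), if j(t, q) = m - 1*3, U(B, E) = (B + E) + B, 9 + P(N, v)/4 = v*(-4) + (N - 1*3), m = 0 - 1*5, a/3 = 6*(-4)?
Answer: 2/85 ≈ 0.023529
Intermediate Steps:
a = -72 (a = 3*(6*(-4)) = 3*(-24) = -72)
m = -5 (m = 0 - 5 = -5)
P(N, v) = -48 - 16*v + 4*N (P(N, v) = -36 + 4*(v*(-4) + (N - 1*3)) = -36 + 4*(-4*v + (N - 3)) = -36 + 4*(-4*v + (-3 + N)) = -36 + 4*(-3 + N - 4*v) = -36 + (-12 - 16*v + 4*N) = -48 - 16*v + 4*N)
U(B, E) = E + 2*B
j(t, q) = -8 (j(t, q) = -5 - 1*3 = -5 - 3 = -8)
j(U(5, -4), P(0, a))/(-340) = -8/(-340) = -8*(-1/340) = 2/85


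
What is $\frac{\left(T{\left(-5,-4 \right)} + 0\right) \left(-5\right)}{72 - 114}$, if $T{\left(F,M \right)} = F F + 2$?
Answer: $\frac{45}{14} \approx 3.2143$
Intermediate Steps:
$T{\left(F,M \right)} = 2 + F^{2}$ ($T{\left(F,M \right)} = F^{2} + 2 = 2 + F^{2}$)
$\frac{\left(T{\left(-5,-4 \right)} + 0\right) \left(-5\right)}{72 - 114} = \frac{\left(\left(2 + \left(-5\right)^{2}\right) + 0\right) \left(-5\right)}{72 - 114} = \frac{\left(\left(2 + 25\right) + 0\right) \left(-5\right)}{-42} = - \frac{\left(27 + 0\right) \left(-5\right)}{42} = - \frac{27 \left(-5\right)}{42} = \left(- \frac{1}{42}\right) \left(-135\right) = \frac{45}{14}$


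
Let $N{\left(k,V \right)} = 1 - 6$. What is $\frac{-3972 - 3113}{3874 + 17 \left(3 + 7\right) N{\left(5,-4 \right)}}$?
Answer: $- \frac{7085}{3024} \approx -2.3429$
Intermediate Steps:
$N{\left(k,V \right)} = -5$ ($N{\left(k,V \right)} = 1 - 6 = -5$)
$\frac{-3972 - 3113}{3874 + 17 \left(3 + 7\right) N{\left(5,-4 \right)}} = \frac{-3972 - 3113}{3874 + 17 \left(3 + 7\right) \left(-5\right)} = - \frac{7085}{3874 + 17 \cdot 10 \left(-5\right)} = - \frac{7085}{3874 + 170 \left(-5\right)} = - \frac{7085}{3874 - 850} = - \frac{7085}{3024}$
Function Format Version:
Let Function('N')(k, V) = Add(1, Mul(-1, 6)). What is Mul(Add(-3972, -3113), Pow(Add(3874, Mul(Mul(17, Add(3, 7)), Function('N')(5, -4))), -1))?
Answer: Rational(-7085, 3024) ≈ -2.3429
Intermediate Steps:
Function('N')(k, V) = -5 (Function('N')(k, V) = Add(1, -6) = -5)
Mul(Add(-3972, -3113), Pow(Add(3874, Mul(Mul(17, Add(3, 7)), Function('N')(5, -4))), -1)) = Mul(Add(-3972, -3113), Pow(Add(3874, Mul(Mul(17, Add(3, 7)), -5)), -1)) = Mul(-7085, Pow(Add(3874, Mul(Mul(17, 10), -5)), -1)) = Mul(-7085, Pow(Add(3874, Mul(170, -5)), -1)) = Mul(-7085, Pow(Add(3874, -850), -1)) = Mul(-7085, Pow(3024, -1)) = Mul(-7085, Rational(1, 3024)) = Rational(-7085, 3024)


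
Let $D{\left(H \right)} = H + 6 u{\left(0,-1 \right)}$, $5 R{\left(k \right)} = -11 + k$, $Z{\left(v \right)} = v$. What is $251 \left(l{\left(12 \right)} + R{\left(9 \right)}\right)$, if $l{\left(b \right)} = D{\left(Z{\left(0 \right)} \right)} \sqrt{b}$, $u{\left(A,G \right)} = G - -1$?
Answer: $- \frac{502}{5} \approx -100.4$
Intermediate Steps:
$u{\left(A,G \right)} = 1 + G$ ($u{\left(A,G \right)} = G + 1 = 1 + G$)
$R{\left(k \right)} = - \frac{11}{5} + \frac{k}{5}$ ($R{\left(k \right)} = \frac{-11 + k}{5} = - \frac{11}{5} + \frac{k}{5}$)
$D{\left(H \right)} = H$ ($D{\left(H \right)} = H + 6 \left(1 - 1\right) = H + 6 \cdot 0 = H + 0 = H$)
$l{\left(b \right)} = 0$ ($l{\left(b \right)} = 0 \sqrt{b} = 0$)
$251 \left(l{\left(12 \right)} + R{\left(9 \right)}\right) = 251 \left(0 + \left(- \frac{11}{5} + \frac{1}{5} \cdot 9\right)\right) = 251 \left(0 + \left(- \frac{11}{5} + \frac{9}{5}\right)\right) = 251 \left(0 - \frac{2}{5}\right) = 251 \left(- \frac{2}{5}\right) = - \frac{502}{5}$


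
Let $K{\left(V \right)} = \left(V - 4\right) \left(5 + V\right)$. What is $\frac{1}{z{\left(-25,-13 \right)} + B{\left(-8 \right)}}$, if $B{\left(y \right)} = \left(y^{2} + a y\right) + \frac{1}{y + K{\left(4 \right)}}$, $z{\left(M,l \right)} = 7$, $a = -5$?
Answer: $\frac{8}{887} \approx 0.0090192$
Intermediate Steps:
$K{\left(V \right)} = \left(-4 + V\right) \left(5 + V\right)$
$B{\left(y \right)} = \frac{1}{y} + y^{2} - 5 y$ ($B{\left(y \right)} = \left(y^{2} - 5 y\right) + \frac{1}{y + \left(-20 + 4 + 4^{2}\right)} = \left(y^{2} - 5 y\right) + \frac{1}{y + \left(-20 + 4 + 16\right)} = \left(y^{2} - 5 y\right) + \frac{1}{y + 0} = \left(y^{2} - 5 y\right) + \frac{1}{y} = \frac{1}{y} + y^{2} - 5 y$)
$\frac{1}{z{\left(-25,-13 \right)} + B{\left(-8 \right)}} = \frac{1}{7 + \left(\frac{1}{-8} + \left(-8\right)^{2} - -40\right)} = \frac{1}{7 + \left(- \frac{1}{8} + 64 + 40\right)} = \frac{1}{7 + \frac{831}{8}} = \frac{1}{\frac{887}{8}} = \frac{8}{887}$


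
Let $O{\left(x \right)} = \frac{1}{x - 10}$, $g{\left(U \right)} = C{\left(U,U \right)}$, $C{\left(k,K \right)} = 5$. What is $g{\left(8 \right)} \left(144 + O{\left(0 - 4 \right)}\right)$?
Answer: $\frac{10075}{14} \approx 719.64$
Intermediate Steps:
$g{\left(U \right)} = 5$
$O{\left(x \right)} = \frac{1}{-10 + x}$
$g{\left(8 \right)} \left(144 + O{\left(0 - 4 \right)}\right) = 5 \left(144 + \frac{1}{-10 + \left(0 - 4\right)}\right) = 5 \left(144 + \frac{1}{-10 - 4}\right) = 5 \left(144 + \frac{1}{-14}\right) = 5 \left(144 - \frac{1}{14}\right) = 5 \cdot \frac{2015}{14} = \frac{10075}{14}$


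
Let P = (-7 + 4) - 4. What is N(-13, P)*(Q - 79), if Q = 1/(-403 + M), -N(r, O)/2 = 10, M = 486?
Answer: 131120/83 ≈ 1579.8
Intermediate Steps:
P = -7 (P = -3 - 4 = -7)
N(r, O) = -20 (N(r, O) = -2*10 = -20)
Q = 1/83 (Q = 1/(-403 + 486) = 1/83 ≈ 0.012048)
N(-13, P)*(Q - 79) = -20*(1/83 - 79) = -20*(-6556/83) = 131120/83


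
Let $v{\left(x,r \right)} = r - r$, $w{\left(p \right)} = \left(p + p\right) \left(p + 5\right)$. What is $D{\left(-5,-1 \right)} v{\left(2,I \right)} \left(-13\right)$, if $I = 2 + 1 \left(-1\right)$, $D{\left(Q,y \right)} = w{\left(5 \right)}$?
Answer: $0$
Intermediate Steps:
$w{\left(p \right)} = 2 p \left(5 + p\right)$
$D{\left(Q,y \right)} = 100$ ($D{\left(Q,y \right)} = 2 \cdot 5 \left(5 + 5\right) = 2 \cdot 5 \cdot 10 = 100$)
$I = 1$ ($I = 2 - 1 = 1$)
$v{\left(x,r \right)} = 0$
$D{\left(-5,-1 \right)} v{\left(2,I \right)} \left(-13\right) = 100 \cdot 0 \left(-13\right) = 0 \left(-13\right) = 0$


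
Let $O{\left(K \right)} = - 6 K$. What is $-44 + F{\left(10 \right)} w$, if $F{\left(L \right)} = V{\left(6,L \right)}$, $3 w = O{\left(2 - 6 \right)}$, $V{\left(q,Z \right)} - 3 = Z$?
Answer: $60$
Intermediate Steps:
$V{\left(q,Z \right)} = 3 + Z$
$w = 8$ ($w = \frac{\left(-6\right) \left(2 - 6\right)}{3} = \frac{\left(-6\right) \left(-4\right)}{3} = \frac{1}{3} \cdot 24 = 8$)
$F{\left(L \right)} = 3 + L$
$-44 + F{\left(10 \right)} w = -44 + \left(3 + 10\right) 8 = -44 + 13 \cdot 8 = -44 + 104 = 60$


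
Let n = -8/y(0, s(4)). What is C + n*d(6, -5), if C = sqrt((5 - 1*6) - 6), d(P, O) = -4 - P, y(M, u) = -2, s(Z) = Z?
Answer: -40 + I*sqrt(7) ≈ -40.0 + 2.6458*I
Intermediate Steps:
n = 4 (n = -8/(-2) = -8*(-1/2) = 4)
C = I*sqrt(7) (C = sqrt((5 - 6) - 6) = sqrt(-1 - 6) = sqrt(-7) = I*sqrt(7) ≈ 2.6458*I)
C + n*d(6, -5) = I*sqrt(7) + 4*(-4 - 1*6) = I*sqrt(7) + 4*(-4 - 6) = I*sqrt(7) + 4*(-10) = I*sqrt(7) - 40 = -40 + I*sqrt(7)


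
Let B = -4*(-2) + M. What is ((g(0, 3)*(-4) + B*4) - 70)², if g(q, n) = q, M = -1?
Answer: 1764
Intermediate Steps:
B = 7 (B = -4*(-2) - 1 = 8 - 1 = 7)
((g(0, 3)*(-4) + B*4) - 70)² = ((0*(-4) + 7*4) - 70)² = ((0 + 28) - 70)² = (28 - 70)² = (-42)² = 1764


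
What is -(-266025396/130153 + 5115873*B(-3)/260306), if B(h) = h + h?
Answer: 281373015/130153 ≈ 2161.9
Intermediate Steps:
B(h) = 2*h
-(-266025396/130153 + 5115873*B(-3)/260306) = -243613/((-520612*(-1/(42*(2*(-3) - 104))))) = -243613/((-520612*(-1/(42*(-6 - 104))))) = -243613/((-520612/((-42*(-110))))) = -243613/((-520612/4620)) = -243613/((-520612*1/4620)) = -243613/(-130153/1155) = -243613*(-1155/130153) = 281373015/130153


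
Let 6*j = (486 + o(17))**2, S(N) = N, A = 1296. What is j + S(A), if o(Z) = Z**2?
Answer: 608401/6 ≈ 1.0140e+5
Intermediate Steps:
j = 600625/6 (j = (486 + 17**2)**2/6 = (486 + 289)**2/6 = (1/6)*775**2 = (1/6)*600625 = 600625/6 ≈ 1.0010e+5)
j + S(A) = 600625/6 + 1296 = 608401/6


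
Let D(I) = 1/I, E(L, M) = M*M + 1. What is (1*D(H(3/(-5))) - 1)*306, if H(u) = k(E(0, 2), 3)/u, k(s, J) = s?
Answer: -8568/25 ≈ -342.72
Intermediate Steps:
E(L, M) = 1 + M**2 (E(L, M) = M**2 + 1 = 1 + M**2)
H(u) = 5/u (H(u) = (1 + 2**2)/u = (1 + 4)/u = 5/u)
(1*D(H(3/(-5))) - 1)*306 = (1/(5/((3/(-5)))) - 1)*306 = (1/(5/((3*(-1/5)))) - 1)*306 = (1/(5/(-3/5)) - 1)*306 = (1/(5*(-5/3)) - 1)*306 = (1/(-25/3) - 1)*306 = (1*(-3/25) - 1)*306 = (-3/25 - 1)*306 = -28/25*306 = -8568/25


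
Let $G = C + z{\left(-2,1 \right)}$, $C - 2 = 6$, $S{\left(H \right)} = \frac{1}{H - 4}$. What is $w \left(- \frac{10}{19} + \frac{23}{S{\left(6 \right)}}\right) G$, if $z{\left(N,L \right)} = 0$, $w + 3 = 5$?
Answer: $\frac{13824}{19} \approx 727.58$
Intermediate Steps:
$w = 2$ ($w = -3 + 5 = 2$)
$S{\left(H \right)} = \frac{1}{-4 + H}$
$C = 8$ ($C = 2 + 6 = 8$)
$G = 8$ ($G = 8 + 0 = 8$)
$w \left(- \frac{10}{19} + \frac{23}{S{\left(6 \right)}}\right) G = 2 \left(- \frac{10}{19} + \frac{23}{\frac{1}{-4 + 6}}\right) 8 = 2 \left(\left(-10\right) \frac{1}{19} + \frac{23}{\frac{1}{2}}\right) 8 = 2 \left(- \frac{10}{19} + 23 \frac{1}{\frac{1}{2}}\right) 8 = 2 \left(- \frac{10}{19} + 23 \cdot 2\right) 8 = 2 \left(- \frac{10}{19} + 46\right) 8 = 2 \cdot \frac{864}{19} \cdot 8 = \frac{1728}{19} \cdot 8 = \frac{13824}{19}$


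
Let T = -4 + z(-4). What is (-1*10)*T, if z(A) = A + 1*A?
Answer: 120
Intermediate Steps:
z(A) = 2*A (z(A) = A + A = 2*A)
T = -12 (T = -4 + 2*(-4) = -4 - 8 = -12)
(-1*10)*T = -1*10*(-12) = -10*(-12) = 120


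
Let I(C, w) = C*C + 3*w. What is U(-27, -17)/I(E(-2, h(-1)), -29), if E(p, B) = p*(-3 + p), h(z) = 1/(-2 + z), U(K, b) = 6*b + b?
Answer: -119/13 ≈ -9.1538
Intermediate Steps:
U(K, b) = 7*b
I(C, w) = C**2 + 3*w
U(-27, -17)/I(E(-2, h(-1)), -29) = (7*(-17))/((-2*(-3 - 2))**2 + 3*(-29)) = -119/((-2*(-5))**2 - 87) = -119/(10**2 - 87) = -119/(100 - 87) = -119/13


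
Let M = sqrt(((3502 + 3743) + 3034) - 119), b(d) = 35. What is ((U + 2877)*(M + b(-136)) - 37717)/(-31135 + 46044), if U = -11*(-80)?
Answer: 93778/14909 + 884*sqrt(635)/877 ≈ 31.690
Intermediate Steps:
M = 4*sqrt(635) (M = sqrt((7245 + 3034) - 119) = sqrt(10279 - 119) = sqrt(10160) = 4*sqrt(635) ≈ 100.80)
U = 880
((U + 2877)*(M + b(-136)) - 37717)/(-31135 + 46044) = ((880 + 2877)*(4*sqrt(635) + 35) - 37717)/(-31135 + 46044) = (3757*(35 + 4*sqrt(635)) - 37717)/14909 = ((131495 + 15028*sqrt(635)) - 37717)*(1/14909) = (93778 + 15028*sqrt(635))*(1/14909) = 93778/14909 + 884*sqrt(635)/877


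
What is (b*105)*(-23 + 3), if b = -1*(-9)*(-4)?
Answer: 75600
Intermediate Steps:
b = -36 (b = 9*(-4) = -36)
(b*105)*(-23 + 3) = (-36*105)*(-23 + 3) = -3780*(-20) = 75600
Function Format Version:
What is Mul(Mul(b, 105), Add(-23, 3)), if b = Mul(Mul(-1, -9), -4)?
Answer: 75600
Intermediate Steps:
b = -36 (b = Mul(9, -4) = -36)
Mul(Mul(b, 105), Add(-23, 3)) = Mul(Mul(-36, 105), Add(-23, 3)) = Mul(-3780, -20) = 75600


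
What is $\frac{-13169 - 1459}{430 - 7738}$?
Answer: $\frac{1219}{609} \approx 2.0016$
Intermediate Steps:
$\frac{-13169 - 1459}{430 - 7738} = - \frac{14628}{-7308} = \left(-14628\right) \left(- \frac{1}{7308}\right) = \frac{1219}{609}$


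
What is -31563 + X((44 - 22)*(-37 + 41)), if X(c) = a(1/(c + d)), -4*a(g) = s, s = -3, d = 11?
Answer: -126249/4 ≈ -31562.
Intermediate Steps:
a(g) = ¾ (a(g) = -¼*(-3) = ¾)
X(c) = ¾
-31563 + X((44 - 22)*(-37 + 41)) = -31563 + ¾ = -126249/4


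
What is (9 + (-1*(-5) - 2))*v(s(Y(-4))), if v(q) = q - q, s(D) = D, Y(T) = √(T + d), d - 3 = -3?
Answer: 0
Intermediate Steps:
d = 0 (d = 3 - 3 = 0)
Y(T) = √T (Y(T) = √(T + 0) = √T)
v(q) = 0
(9 + (-1*(-5) - 2))*v(s(Y(-4))) = (9 + (-1*(-5) - 2))*0 = (9 + (5 - 2))*0 = (9 + 3)*0 = 12*0 = 0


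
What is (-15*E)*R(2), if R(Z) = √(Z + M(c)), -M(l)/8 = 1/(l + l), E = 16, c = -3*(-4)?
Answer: -80*√15 ≈ -309.84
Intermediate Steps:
c = 12
M(l) = -4/l (M(l) = -8/(l + l) = -8*1/(2*l) = -4/l)
R(Z) = √(-⅓ + Z) (R(Z) = √(Z - 4/12) = √(Z - 4*1/12) = √(Z - ⅓) = √(-⅓ + Z))
(-15*E)*R(2) = (-15*16)*(√(-3 + 9*2)/3) = -80*√(-3 + 18) = -80*√15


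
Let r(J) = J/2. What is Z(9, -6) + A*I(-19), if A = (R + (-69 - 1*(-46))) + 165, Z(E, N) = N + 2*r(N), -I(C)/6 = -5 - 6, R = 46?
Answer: 12396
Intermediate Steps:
r(J) = J/2 (r(J) = J*(1/2) = J/2)
I(C) = 66 (I(C) = -6*(-5 - 6) = -6*(-11) = 66)
Z(E, N) = 2*N (Z(E, N) = N + 2*(N/2) = N + N = 2*N)
A = 188 (A = (46 + (-69 - 1*(-46))) + 165 = (46 + (-69 + 46)) + 165 = (46 - 23) + 165 = 23 + 165 = 188)
Z(9, -6) + A*I(-19) = 2*(-6) + 188*66 = -12 + 12408 = 12396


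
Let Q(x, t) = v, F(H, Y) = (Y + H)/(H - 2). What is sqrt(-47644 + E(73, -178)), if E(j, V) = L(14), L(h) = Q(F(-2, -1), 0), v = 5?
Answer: I*sqrt(47639) ≈ 218.26*I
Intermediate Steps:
F(H, Y) = (H + Y)/(-2 + H)
Q(x, t) = 5
L(h) = 5
E(j, V) = 5
sqrt(-47644 + E(73, -178)) = sqrt(-47644 + 5) = sqrt(-47639) = I*sqrt(47639)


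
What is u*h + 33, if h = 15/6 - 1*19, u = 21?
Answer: -627/2 ≈ -313.50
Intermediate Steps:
h = -33/2 (h = 15*(1/6) - 19 = 5/2 - 19 = -33/2 ≈ -16.500)
u*h + 33 = 21*(-33/2) + 33 = -693/2 + 33 = -627/2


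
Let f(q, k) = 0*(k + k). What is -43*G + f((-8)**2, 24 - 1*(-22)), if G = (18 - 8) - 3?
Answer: -301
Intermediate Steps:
G = 7 (G = 10 - 3 = 7)
f(q, k) = 0 (f(q, k) = 0*(2*k) = 0)
-43*G + f((-8)**2, 24 - 1*(-22)) = -43*7 + 0 = -301 + 0 = -301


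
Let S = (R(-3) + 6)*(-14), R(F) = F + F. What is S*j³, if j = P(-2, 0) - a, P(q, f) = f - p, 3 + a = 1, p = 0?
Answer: 0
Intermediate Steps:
a = -2 (a = -3 + 1 = -2)
R(F) = 2*F
S = 0 (S = (2*(-3) + 6)*(-14) = (-6 + 6)*(-14) = 0*(-14) = 0)
P(q, f) = f (P(q, f) = f - 1*0 = f + 0 = f)
j = 2 (j = 0 - 1*(-2) = 0 + 2 = 2)
S*j³ = 0*2³ = 0*8 = 0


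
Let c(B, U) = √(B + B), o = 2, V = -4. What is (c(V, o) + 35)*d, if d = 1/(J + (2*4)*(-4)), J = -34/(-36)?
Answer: -630/559 - 36*I*√2/559 ≈ -1.127 - 0.091076*I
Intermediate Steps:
J = 17/18 (J = -34*(-1/36) = 17/18 ≈ 0.94444)
d = -18/559 (d = 1/(17/18 + (2*4)*(-4)) = 1/(17/18 + 8*(-4)) = 1/(17/18 - 32) = 1/(-559/18) = -18/559 ≈ -0.032200)
c(B, U) = √2*√B (c(B, U) = √(2*B) = √2*√B)
(c(V, o) + 35)*d = (√2*√(-4) + 35)*(-18/559) = (√2*(2*I) + 35)*(-18/559) = (2*I*√2 + 35)*(-18/559) = (35 + 2*I*√2)*(-18/559) = -630/559 - 36*I*√2/559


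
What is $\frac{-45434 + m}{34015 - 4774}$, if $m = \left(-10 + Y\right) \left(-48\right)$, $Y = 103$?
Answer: $- \frac{49898}{29241} \approx -1.7064$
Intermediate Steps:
$m = -4464$ ($m = \left(-10 + 103\right) \left(-48\right) = 93 \left(-48\right) = -4464$)
$\frac{-45434 + m}{34015 - 4774} = \frac{-45434 - 4464}{34015 - 4774} = - \frac{49898}{29241}$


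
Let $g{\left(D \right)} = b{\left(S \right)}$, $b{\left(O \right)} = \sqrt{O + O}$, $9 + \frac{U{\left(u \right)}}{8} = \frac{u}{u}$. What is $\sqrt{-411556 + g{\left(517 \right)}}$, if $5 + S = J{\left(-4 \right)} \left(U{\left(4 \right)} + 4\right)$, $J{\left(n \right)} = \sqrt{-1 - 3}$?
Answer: $\sqrt{-411556 + \sqrt{10} \sqrt{-1 - 24 i}} \approx 0.009 - 641.52 i$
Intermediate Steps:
$J{\left(n \right)} = 2 i$ ($J{\left(n \right)} = \sqrt{-4} = 2 i$)
$U{\left(u \right)} = -64$ ($U{\left(u \right)} = -72 + 8 \frac{u}{u} = -72 + 8 \cdot 1 = -72 + 8 = -64$)
$S = -5 - 120 i$ ($S = -5 + 2 i \left(-64 + 4\right) = -5 + 2 i \left(-60\right) = -5 - 120 i \approx -5.0 - 120.0 i$)
$b{\left(O \right)} = \sqrt{2} \sqrt{O}$ ($b{\left(O \right)} = \sqrt{2 O} = \sqrt{2} \sqrt{O}$)
$g{\left(D \right)} = \sqrt{2} \sqrt{-5 - 120 i}$
$\sqrt{-411556 + g{\left(517 \right)}} = \sqrt{-411556 + \sqrt{-10 - 240 i}}$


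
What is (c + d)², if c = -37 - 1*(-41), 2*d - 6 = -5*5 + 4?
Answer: 49/4 ≈ 12.250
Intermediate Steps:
d = -15/2 (d = 3 + (-5*5 + 4)/2 = 3 + (-25 + 4)/2 = 3 + (½)*(-21) = 3 - 21/2 = -15/2 ≈ -7.5000)
c = 4 (c = -37 + 41 = 4)
(c + d)² = (4 - 15/2)² = (-7/2)² = 49/4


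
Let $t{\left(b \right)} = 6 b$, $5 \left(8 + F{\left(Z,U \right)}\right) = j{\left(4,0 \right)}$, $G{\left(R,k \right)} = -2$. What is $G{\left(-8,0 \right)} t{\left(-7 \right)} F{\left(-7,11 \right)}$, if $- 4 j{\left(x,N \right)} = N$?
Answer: $-672$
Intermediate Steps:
$j{\left(x,N \right)} = - \frac{N}{4}$
$F{\left(Z,U \right)} = -8$ ($F{\left(Z,U \right)} = -8 + \frac{\left(- \frac{1}{4}\right) 0}{5} = -8 + \frac{1}{5} \cdot 0 = -8 + 0 = -8$)
$G{\left(-8,0 \right)} t{\left(-7 \right)} F{\left(-7,11 \right)} = - 2 \cdot 6 \left(-7\right) \left(-8\right) = \left(-2\right) \left(-42\right) \left(-8\right) = 84 \left(-8\right) = -672$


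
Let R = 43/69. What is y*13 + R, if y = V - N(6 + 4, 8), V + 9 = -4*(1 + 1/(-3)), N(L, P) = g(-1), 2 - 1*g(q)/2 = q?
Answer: -5268/23 ≈ -229.04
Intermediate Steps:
g(q) = 4 - 2*q
N(L, P) = 6 (N(L, P) = 4 - 2*(-1) = 4 + 2 = 6)
R = 43/69 (R = 43*(1/69) = 43/69 ≈ 0.62319)
V = -35/3 (V = -9 - 4*(1 + 1/(-3)) = -9 - 4*(1 - ⅓) = -9 - 4*⅔ = -9 - 8/3 = -35/3 ≈ -11.667)
y = -53/3 (y = -35/3 - 1*6 = -35/3 - 6 = -53/3 ≈ -17.667)
y*13 + R = -53/3*13 + 43/69 = -689/3 + 43/69 = -5268/23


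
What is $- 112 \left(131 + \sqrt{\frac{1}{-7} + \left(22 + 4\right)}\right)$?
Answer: $-14672 - 16 \sqrt{1267} \approx -15242.0$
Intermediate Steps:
$- 112 \left(131 + \sqrt{\frac{1}{-7} + \left(22 + 4\right)}\right) = - 112 \left(131 + \sqrt{- \frac{1}{7} + 26}\right) = - 112 \left(131 + \sqrt{\frac{181}{7}}\right) = - 112 \left(131 + \frac{\sqrt{1267}}{7}\right) = -14672 - 16 \sqrt{1267}$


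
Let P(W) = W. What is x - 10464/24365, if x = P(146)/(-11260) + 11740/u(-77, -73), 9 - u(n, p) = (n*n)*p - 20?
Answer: -2465940752339/5937562840770 ≈ -0.41531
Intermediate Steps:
u(n, p) = 29 - p*n² (u(n, p) = 9 - ((n*n)*p - 20) = 9 - (n²*p - 20) = 9 - (p*n² - 20) = 9 - (-20 + p*n²) = 9 + (20 - p*n²) = 29 - p*n²)
x = 17249221/1218461490 (x = 146/(-11260) + 11740/(29 - 1*(-73)*(-77)²) = 146*(-1/11260) + 11740/(29 - 1*(-73)*5929) = -73/5630 + 11740/(29 + 432817) = -73/5630 + 11740/432846 = -73/5630 + 11740*(1/432846) = -73/5630 + 5870/216423 = 17249221/1218461490 ≈ 0.014157)
x - 10464/24365 = 17249221/1218461490 - 10464/24365 = -2465940752339/5937562840770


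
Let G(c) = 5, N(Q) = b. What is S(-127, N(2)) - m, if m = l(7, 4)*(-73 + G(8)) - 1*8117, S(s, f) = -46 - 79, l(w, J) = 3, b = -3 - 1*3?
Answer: 8196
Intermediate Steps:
b = -6 (b = -3 - 3 = -6)
N(Q) = -6
S(s, f) = -125
m = -8321 (m = 3*(-73 + 5) - 1*8117 = 3*(-68) - 8117 = -204 - 8117 = -8321)
S(-127, N(2)) - m = -125 - 1*(-8321) = -125 + 8321 = 8196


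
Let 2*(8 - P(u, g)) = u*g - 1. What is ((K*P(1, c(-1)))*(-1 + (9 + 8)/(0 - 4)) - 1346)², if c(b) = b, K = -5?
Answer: 19704721/16 ≈ 1.2315e+6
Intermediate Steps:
P(u, g) = 17/2 - g*u/2 (P(u, g) = 8 - (u*g - 1)/2 = 8 - (g*u - 1)/2 = 8 - (-1 + g*u)/2 = 8 + (½ - g*u/2) = 17/2 - g*u/2)
((K*P(1, c(-1)))*(-1 + (9 + 8)/(0 - 4)) - 1346)² = ((-5*(17/2 - ½*(-1)*1))*(-1 + (9 + 8)/(0 - 4)) - 1346)² = ((-5*(17/2 + ½))*(-1 + 17/(-4)) - 1346)² = ((-5*9)*(-1 + 17*(-¼)) - 1346)² = (-45*(-1 - 17/4) - 1346)² = (-45*(-21/4) - 1346)² = (945/4 - 1346)² = (-4439/4)² = 19704721/16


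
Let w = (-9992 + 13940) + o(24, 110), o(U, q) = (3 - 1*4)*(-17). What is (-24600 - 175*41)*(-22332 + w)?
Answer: 583611425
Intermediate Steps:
o(U, q) = 17 (o(U, q) = (3 - 4)*(-17) = -1*(-17) = 17)
w = 3965 (w = (-9992 + 13940) + 17 = 3948 + 17 = 3965)
(-24600 - 175*41)*(-22332 + w) = (-24600 - 175*41)*(-22332 + 3965) = (-24600 - 7175)*(-18367) = -31775*(-18367) = 583611425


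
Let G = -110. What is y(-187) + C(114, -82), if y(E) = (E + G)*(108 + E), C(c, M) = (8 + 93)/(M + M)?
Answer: 3847831/164 ≈ 23462.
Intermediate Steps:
C(c, M) = 101/(2*M) (C(c, M) = 101/((2*M)) = 101*(1/(2*M)) = 101/(2*M))
y(E) = (-110 + E)*(108 + E) (y(E) = (E - 110)*(108 + E) = (-110 + E)*(108 + E))
y(-187) + C(114, -82) = (-11880 + (-187)² - 2*(-187)) + (101/2)/(-82) = (-11880 + 34969 + 374) + (101/2)*(-1/82) = 23463 - 101/164 = 3847831/164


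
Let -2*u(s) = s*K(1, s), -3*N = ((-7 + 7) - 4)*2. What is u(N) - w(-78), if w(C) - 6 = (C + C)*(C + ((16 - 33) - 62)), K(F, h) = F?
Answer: -73498/3 ≈ -24499.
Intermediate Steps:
N = 8/3 (N = -((-7 + 7) - 4)*2/3 = -(0 - 4)*2/3 = -(-4)*2/3 = -1/3*(-8) = 8/3 ≈ 2.6667)
u(s) = -s/2
w(C) = 6 + 2*C*(-79 + C) (w(C) = 6 + (C + C)*(C + ((16 - 33) - 62)) = 6 + (2*C)*(C + (-17 - 62)) = 6 + (2*C)*(C - 79) = 6 + (2*C)*(-79 + C) = 6 + 2*C*(-79 + C))
u(N) - w(-78) = -1/2*8/3 - (6 - 158*(-78) + 2*(-78)**2) = -4/3 - (6 + 12324 + 2*6084) = -4/3 - (6 + 12324 + 12168) = -4/3 - 1*24498 = -4/3 - 24498 = -73498/3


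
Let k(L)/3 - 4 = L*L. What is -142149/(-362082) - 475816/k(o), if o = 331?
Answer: -5979083017/5667359190 ≈ -1.0550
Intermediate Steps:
k(L) = 12 + 3*L² (k(L) = 12 + 3*(L*L) = 12 + 3*L²)
-142149/(-362082) - 475816/k(o) = -142149/(-362082) - 475816/(12 + 3*331²) = -142149*(-1/362082) - 475816/(12 + 3*109561) = 6769/17242 - 475816/(12 + 328683) = 6769/17242 - 475816/328695 = -5979083017/5667359190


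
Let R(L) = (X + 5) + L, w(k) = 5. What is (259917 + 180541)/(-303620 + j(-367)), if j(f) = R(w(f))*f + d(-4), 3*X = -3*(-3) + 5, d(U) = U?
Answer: -660687/463510 ≈ -1.4254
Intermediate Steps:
X = 14/3 (X = (-3*(-3) + 5)/3 = (9 + 5)/3 = (⅓)*14 = 14/3 ≈ 4.6667)
R(L) = 29/3 + L (R(L) = (14/3 + 5) + L = 29/3 + L)
j(f) = -4 + 44*f/3 (j(f) = (29/3 + 5)*f - 4 = 44*f/3 - 4 = -4 + 44*f/3)
(259917 + 180541)/(-303620 + j(-367)) = (259917 + 180541)/(-303620 + (-4 + (44/3)*(-367))) = 440458/(-303620 + (-4 - 16148/3)) = 440458/(-303620 - 16160/3) = 440458/(-927020/3) = 440458*(-3/927020) = -660687/463510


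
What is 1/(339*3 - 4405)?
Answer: -1/3388 ≈ -0.00029516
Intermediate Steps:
1/(339*3 - 4405) = 1/(1017 - 4405) = 1/(-3388) = -1/3388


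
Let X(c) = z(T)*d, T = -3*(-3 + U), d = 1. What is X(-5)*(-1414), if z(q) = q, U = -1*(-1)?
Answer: -8484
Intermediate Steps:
U = 1
T = 6 (T = -3*(-3 + 1) = -3*(-2) = 6)
X(c) = 6 (X(c) = 6*1 = 6)
X(-5)*(-1414) = 6*(-1414) = -8484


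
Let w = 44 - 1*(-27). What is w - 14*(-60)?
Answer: 911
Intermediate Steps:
w = 71 (w = 44 + 27 = 71)
w - 14*(-60) = 71 - 14*(-60) = 71 + 840 = 911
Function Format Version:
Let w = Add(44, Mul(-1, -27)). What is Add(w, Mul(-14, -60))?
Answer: 911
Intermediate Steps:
w = 71 (w = Add(44, 27) = 71)
Add(w, Mul(-14, -60)) = Add(71, Mul(-14, -60)) = Add(71, 840) = 911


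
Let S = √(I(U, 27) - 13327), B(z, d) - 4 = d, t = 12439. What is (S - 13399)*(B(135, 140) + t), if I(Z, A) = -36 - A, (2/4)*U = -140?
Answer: -168599617 + 12583*I*√13390 ≈ -1.686e+8 + 1.456e+6*I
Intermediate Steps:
U = -280 (U = 2*(-140) = -280)
B(z, d) = 4 + d
S = I*√13390 (S = √((-36 - 1*27) - 13327) = √((-36 - 27) - 13327) = √(-63 - 13327) = √(-13390) = I*√13390 ≈ 115.72*I)
(S - 13399)*(B(135, 140) + t) = (I*√13390 - 13399)*((4 + 140) + 12439) = (-13399 + I*√13390)*(144 + 12439) = (-13399 + I*√13390)*12583 = -168599617 + 12583*I*√13390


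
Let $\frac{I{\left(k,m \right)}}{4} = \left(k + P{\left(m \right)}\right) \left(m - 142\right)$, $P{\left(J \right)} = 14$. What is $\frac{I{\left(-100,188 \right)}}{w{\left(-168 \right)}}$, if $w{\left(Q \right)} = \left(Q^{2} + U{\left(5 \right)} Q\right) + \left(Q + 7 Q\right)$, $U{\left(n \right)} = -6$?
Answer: $- \frac{989}{1743} \approx -0.56741$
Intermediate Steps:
$I{\left(k,m \right)} = 4 \left(-142 + m\right) \left(14 + k\right)$ ($I{\left(k,m \right)} = 4 \left(k + 14\right) \left(m - 142\right) = 4 \left(14 + k\right) \left(-142 + m\right) = 4 \left(-142 + m\right) \left(14 + k\right)$)
$w{\left(Q \right)} = Q^{2} + 2 Q$ ($w{\left(Q \right)} = \left(Q^{2} - 6 Q\right) + \left(Q + 7 Q\right) = \left(Q^{2} - 6 Q\right) + 8 Q = Q^{2} + 2 Q$)
$\frac{I{\left(-100,188 \right)}}{w{\left(-168 \right)}} = \frac{-7952 - -56800 + 56 \cdot 188 + 4 \left(-100\right) 188}{\left(-168\right) \left(2 - 168\right)} = \frac{-7952 + 56800 + 10528 - 75200}{\left(-168\right) \left(-166\right)} = - \frac{15824}{27888} = \left(-15824\right) \frac{1}{27888} = - \frac{989}{1743}$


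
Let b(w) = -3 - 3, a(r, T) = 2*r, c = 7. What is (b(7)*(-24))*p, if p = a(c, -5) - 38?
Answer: -3456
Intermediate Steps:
b(w) = -6
p = -24 (p = 2*7 - 38 = 14 - 38 = -24)
(b(7)*(-24))*p = -6*(-24)*(-24) = 144*(-24) = -3456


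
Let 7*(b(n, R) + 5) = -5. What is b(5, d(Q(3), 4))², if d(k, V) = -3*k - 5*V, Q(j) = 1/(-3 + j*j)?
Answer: 1600/49 ≈ 32.653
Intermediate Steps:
Q(j) = 1/(-3 + j²)
d(k, V) = -5*V - 3*k
b(n, R) = -40/7 (b(n, R) = -5 + (⅐)*(-5) = -5 - 5/7 = -40/7)
b(5, d(Q(3), 4))² = (-40/7)² = 1600/49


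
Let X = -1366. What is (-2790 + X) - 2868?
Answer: -7024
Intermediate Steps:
(-2790 + X) - 2868 = (-2790 - 1366) - 2868 = -4156 - 2868 = -7024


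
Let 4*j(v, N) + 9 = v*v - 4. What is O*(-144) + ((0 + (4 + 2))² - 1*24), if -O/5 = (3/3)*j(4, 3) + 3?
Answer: 2712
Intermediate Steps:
j(v, N) = -13/4 + v²/4 (j(v, N) = -9/4 + (v*v - 4)/4 = -9/4 + (v² - 4)/4 = -9/4 + (-4 + v²)/4 = -9/4 + (-1 + v²/4) = -13/4 + v²/4)
O = -75/4 (O = -5*((3/3)*(-13/4 + (¼)*4²) + 3) = -5*((3*(⅓))*(-13/4 + (¼)*16) + 3) = -5*(1*(-13/4 + 4) + 3) = -5*(1*(¾) + 3) = -5*(¾ + 3) = -5*15/4 = -75/4 ≈ -18.750)
O*(-144) + ((0 + (4 + 2))² - 1*24) = -75/4*(-144) + ((0 + (4 + 2))² - 1*24) = 2700 + ((0 + 6)² - 24) = 2700 + (6² - 24) = 2700 + (36 - 24) = 2700 + 12 = 2712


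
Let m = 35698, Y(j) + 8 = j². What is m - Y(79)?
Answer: 29465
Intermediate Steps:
Y(j) = -8 + j²
m - Y(79) = 35698 - (-8 + 79²) = 35698 - (-8 + 6241) = 35698 - 1*6233 = 35698 - 6233 = 29465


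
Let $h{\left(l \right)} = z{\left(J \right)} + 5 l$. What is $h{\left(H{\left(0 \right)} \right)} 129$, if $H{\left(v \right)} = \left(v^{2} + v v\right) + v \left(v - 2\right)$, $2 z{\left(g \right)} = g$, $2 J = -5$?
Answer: $- \frac{645}{4} \approx -161.25$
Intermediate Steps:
$J = - \frac{5}{2}$ ($J = \frac{1}{2} \left(-5\right) = - \frac{5}{2} \approx -2.5$)
$z{\left(g \right)} = \frac{g}{2}$
$H{\left(v \right)} = 2 v^{2} + v \left(-2 + v\right)$ ($H{\left(v \right)} = \left(v^{2} + v^{2}\right) + v \left(-2 + v\right) = 2 v^{2} + v \left(-2 + v\right)$)
$h{\left(l \right)} = - \frac{5}{4} + 5 l$ ($h{\left(l \right)} = \frac{1}{2} \left(- \frac{5}{2}\right) + 5 l = - \frac{5}{4} + 5 l$)
$h{\left(H{\left(0 \right)} \right)} 129 = \left(- \frac{5}{4} + 5 \cdot 0 \left(-2 + 3 \cdot 0\right)\right) 129 = \left(- \frac{5}{4} + 5 \cdot 0 \left(-2 + 0\right)\right) 129 = \left(- \frac{5}{4} + 5 \cdot 0 \left(-2\right)\right) 129 = \left(- \frac{5}{4} + 5 \cdot 0\right) 129 = \left(- \frac{5}{4} + 0\right) 129 = \left(- \frac{5}{4}\right) 129 = - \frac{645}{4}$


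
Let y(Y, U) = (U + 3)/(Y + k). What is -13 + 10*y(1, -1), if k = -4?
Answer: -59/3 ≈ -19.667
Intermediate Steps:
y(Y, U) = (3 + U)/(-4 + Y) (y(Y, U) = (U + 3)/(Y - 4) = (3 + U)/(-4 + Y))
-13 + 10*y(1, -1) = -13 + 10*((3 - 1)/(-4 + 1)) = -13 + 10*(2/(-3)) = -13 + 10*(-⅓*2) = -13 + 10*(-⅔) = -13 - 20/3 = -59/3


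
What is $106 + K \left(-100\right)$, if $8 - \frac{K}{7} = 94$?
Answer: $60306$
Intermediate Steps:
$K = -602$ ($K = 56 - 658 = -602$)
$106 + K \left(-100\right) = 106 - -60200 = 106 + 60200 = 60306$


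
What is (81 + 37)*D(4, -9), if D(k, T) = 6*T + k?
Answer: -5900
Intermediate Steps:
D(k, T) = k + 6*T
(81 + 37)*D(4, -9) = (81 + 37)*(4 + 6*(-9)) = 118*(4 - 54) = 118*(-50) = -5900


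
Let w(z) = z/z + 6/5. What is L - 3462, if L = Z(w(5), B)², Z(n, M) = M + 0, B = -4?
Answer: -3446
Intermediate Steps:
w(z) = 11/5 (w(z) = 1 + 6*(⅕) = 1 + 6/5 = 11/5)
Z(n, M) = M
L = 16 (L = (-4)² = 16)
L - 3462 = 16 - 3462 = -3446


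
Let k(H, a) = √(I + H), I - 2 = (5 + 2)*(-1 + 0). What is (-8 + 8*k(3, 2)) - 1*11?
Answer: -19 + 8*I*√2 ≈ -19.0 + 11.314*I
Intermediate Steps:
I = -5 (I = 2 + (5 + 2)*(-1 + 0) = 2 + 7*(-1) = 2 - 7 = -5)
k(H, a) = √(-5 + H)
(-8 + 8*k(3, 2)) - 1*11 = (-8 + 8*√(-5 + 3)) - 1*11 = (-8 + 8*√(-2)) - 11 = (-8 + 8*(I*√2)) - 11 = (-8 + 8*I*√2) - 11 = -19 + 8*I*√2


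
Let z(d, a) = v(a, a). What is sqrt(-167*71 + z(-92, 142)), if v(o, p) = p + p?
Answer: I*sqrt(11573) ≈ 107.58*I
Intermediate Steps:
v(o, p) = 2*p
z(d, a) = 2*a
sqrt(-167*71 + z(-92, 142)) = sqrt(-167*71 + 2*142) = sqrt(-11857 + 284) = sqrt(-11573) = I*sqrt(11573)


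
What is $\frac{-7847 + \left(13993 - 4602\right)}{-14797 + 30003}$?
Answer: $\frac{772}{7603} \approx 0.10154$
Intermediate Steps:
$\frac{-7847 + \left(13993 - 4602\right)}{-14797 + 30003} = \frac{-7847 + 9391}{15206} = 1544 \cdot \frac{1}{15206} = \frac{772}{7603}$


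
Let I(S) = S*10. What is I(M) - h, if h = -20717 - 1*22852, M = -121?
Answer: 42359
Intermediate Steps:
I(S) = 10*S
h = -43569 (h = -20717 - 22852 = -43569)
I(M) - h = 10*(-121) - 1*(-43569) = -1210 + 43569 = 42359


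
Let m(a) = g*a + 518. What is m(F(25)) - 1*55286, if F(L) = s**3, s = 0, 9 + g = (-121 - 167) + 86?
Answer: -54768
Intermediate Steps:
g = -211 (g = -9 + ((-121 - 167) + 86) = -9 + (-288 + 86) = -9 - 202 = -211)
F(L) = 0 (F(L) = 0**3 = 0)
m(a) = 518 - 211*a (m(a) = -211*a + 518 = 518 - 211*a)
m(F(25)) - 1*55286 = (518 - 211*0) - 1*55286 = (518 + 0) - 55286 = 518 - 55286 = -54768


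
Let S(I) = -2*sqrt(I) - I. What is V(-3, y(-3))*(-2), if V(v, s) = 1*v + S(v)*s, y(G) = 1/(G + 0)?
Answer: 8 - 4*I*sqrt(3)/3 ≈ 8.0 - 2.3094*I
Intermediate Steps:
y(G) = 1/G
S(I) = -I - 2*sqrt(I)
V(v, s) = v + s*(-v - 2*sqrt(v)) (V(v, s) = 1*v + (-v - 2*sqrt(v))*s = v + s*(-v - 2*sqrt(v)))
V(-3, y(-3))*(-2) = (-3 - 1*(-3 + 2*sqrt(-3))/(-3))*(-2) = (-3 - 1*(-1/3)*(-3 + 2*(I*sqrt(3))))*(-2) = (-3 - 1*(-1/3)*(-3 + 2*I*sqrt(3)))*(-2) = (-3 + (-1 + 2*I*sqrt(3)/3))*(-2) = (-4 + 2*I*sqrt(3)/3)*(-2) = 8 - 4*I*sqrt(3)/3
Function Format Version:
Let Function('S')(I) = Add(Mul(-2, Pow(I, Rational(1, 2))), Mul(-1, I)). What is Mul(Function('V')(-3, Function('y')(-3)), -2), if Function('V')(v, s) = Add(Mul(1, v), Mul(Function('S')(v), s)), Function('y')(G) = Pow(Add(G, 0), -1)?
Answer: Add(8, Mul(Rational(-4, 3), I, Pow(3, Rational(1, 2)))) ≈ Add(8.0000, Mul(-2.3094, I))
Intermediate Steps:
Function('y')(G) = Pow(G, -1)
Function('S')(I) = Add(Mul(-1, I), Mul(-2, Pow(I, Rational(1, 2))))
Function('V')(v, s) = Add(v, Mul(s, Add(Mul(-1, v), Mul(-2, Pow(v, Rational(1, 2)))))) (Function('V')(v, s) = Add(Mul(1, v), Mul(Add(Mul(-1, v), Mul(-2, Pow(v, Rational(1, 2)))), s)) = Add(v, Mul(s, Add(Mul(-1, v), Mul(-2, Pow(v, Rational(1, 2)))))))
Mul(Function('V')(-3, Function('y')(-3)), -2) = Mul(Add(-3, Mul(-1, Pow(-3, -1), Add(-3, Mul(2, Pow(-3, Rational(1, 2)))))), -2) = Mul(Add(-3, Mul(-1, Rational(-1, 3), Add(-3, Mul(2, Mul(I, Pow(3, Rational(1, 2))))))), -2) = Mul(Add(-3, Mul(-1, Rational(-1, 3), Add(-3, Mul(2, I, Pow(3, Rational(1, 2)))))), -2) = Mul(Add(-3, Add(-1, Mul(Rational(2, 3), I, Pow(3, Rational(1, 2))))), -2) = Mul(Add(-4, Mul(Rational(2, 3), I, Pow(3, Rational(1, 2)))), -2) = Add(8, Mul(Rational(-4, 3), I, Pow(3, Rational(1, 2))))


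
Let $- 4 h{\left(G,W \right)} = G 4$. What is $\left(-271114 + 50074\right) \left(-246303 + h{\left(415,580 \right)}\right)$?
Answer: $54534546720$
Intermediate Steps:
$h{\left(G,W \right)} = - G$ ($h{\left(G,W \right)} = - \frac{G 4}{4} = - \frac{4 G}{4} = - G$)
$\left(-271114 + 50074\right) \left(-246303 + h{\left(415,580 \right)}\right) = \left(-271114 + 50074\right) \left(-246303 - 415\right) = - 221040 \left(-246303 - 415\right) = \left(-221040\right) \left(-246718\right) = 54534546720$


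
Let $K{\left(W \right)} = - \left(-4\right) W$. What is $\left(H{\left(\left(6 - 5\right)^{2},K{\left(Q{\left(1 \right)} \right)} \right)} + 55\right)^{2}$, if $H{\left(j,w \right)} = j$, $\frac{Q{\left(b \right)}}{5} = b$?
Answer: $3136$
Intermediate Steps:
$Q{\left(b \right)} = 5 b$
$K{\left(W \right)} = 4 W$
$\left(H{\left(\left(6 - 5\right)^{2},K{\left(Q{\left(1 \right)} \right)} \right)} + 55\right)^{2} = \left(\left(6 - 5\right)^{2} + 55\right)^{2} = \left(1^{2} + 55\right)^{2} = \left(1 + 55\right)^{2} = 56^{2} = 3136$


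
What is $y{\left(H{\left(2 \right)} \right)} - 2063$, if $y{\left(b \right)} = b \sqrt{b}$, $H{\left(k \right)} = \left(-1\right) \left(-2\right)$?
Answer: $-2063 + 2 \sqrt{2} \approx -2060.2$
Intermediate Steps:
$H{\left(k \right)} = 2$
$y{\left(b \right)} = b^{\frac{3}{2}}$
$y{\left(H{\left(2 \right)} \right)} - 2063 = 2^{\frac{3}{2}} - 2063 = 2 \sqrt{2} - 2063 = -2063 + 2 \sqrt{2}$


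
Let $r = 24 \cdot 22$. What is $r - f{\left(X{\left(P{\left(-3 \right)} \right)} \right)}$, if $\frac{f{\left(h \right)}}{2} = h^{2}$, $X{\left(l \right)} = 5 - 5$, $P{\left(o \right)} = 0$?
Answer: $528$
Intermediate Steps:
$r = 528$
$X{\left(l \right)} = 0$
$f{\left(h \right)} = 2 h^{2}$
$r - f{\left(X{\left(P{\left(-3 \right)} \right)} \right)} = 528 - 2 \cdot 0^{2} = 528 - 2 \cdot 0 = 528 - 0 = 528 + 0 = 528$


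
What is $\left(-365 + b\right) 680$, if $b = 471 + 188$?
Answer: $199920$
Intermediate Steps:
$b = 659$
$\left(-365 + b\right) 680 = \left(-365 + 659\right) 680 = 294 \cdot 680 = 199920$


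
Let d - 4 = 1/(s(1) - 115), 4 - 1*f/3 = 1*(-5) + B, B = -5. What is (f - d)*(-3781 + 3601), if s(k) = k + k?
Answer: -773100/113 ≈ -6841.6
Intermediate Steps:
s(k) = 2*k
f = 42 (f = 12 - 3*(1*(-5) - 5) = 12 - 3*(-5 - 5) = 12 - 3*(-10) = 12 + 30 = 42)
d = 451/113 (d = 4 + 1/(2*1 - 115) = 4 + 1/(2 - 115) = 4 + 1/(-113) = 4 - 1/113 = 451/113 ≈ 3.9911)
(f - d)*(-3781 + 3601) = (42 - 1*451/113)*(-3781 + 3601) = (42 - 451/113)*(-180) = (4295/113)*(-180) = -773100/113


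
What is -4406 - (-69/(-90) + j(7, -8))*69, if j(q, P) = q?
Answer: -49419/10 ≈ -4941.9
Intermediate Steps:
-4406 - (-69/(-90) + j(7, -8))*69 = -4406 - (-69/(-90) + 7)*69 = -4406 - (-69*(-1/90) + 7)*69 = -4406 - (23/30 + 7)*69 = -4406 - 233*69/30 = -4406 - 1*5359/10 = -4406 - 5359/10 = -49419/10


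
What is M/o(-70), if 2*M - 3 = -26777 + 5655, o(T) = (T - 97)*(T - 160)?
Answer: -21119/76820 ≈ -0.27492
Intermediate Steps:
o(T) = (-160 + T)*(-97 + T) (o(T) = (-97 + T)*(-160 + T) = (-160 + T)*(-97 + T))
M = -21119/2 (M = 3/2 + (-26777 + 5655)/2 = 3/2 + (½)*(-21122) = 3/2 - 10561 = -21119/2 ≈ -10560.)
M/o(-70) = -21119/(2*(15520 + (-70)² - 257*(-70))) = -21119/(2*(15520 + 4900 + 17990)) = -21119/2/38410 = -21119/2*1/38410 = -21119/76820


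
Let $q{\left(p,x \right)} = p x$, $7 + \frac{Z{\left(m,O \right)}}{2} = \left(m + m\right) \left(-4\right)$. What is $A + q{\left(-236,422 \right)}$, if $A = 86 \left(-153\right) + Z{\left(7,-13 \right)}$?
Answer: $-112876$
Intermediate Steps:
$Z{\left(m,O \right)} = -14 - 16 m$ ($Z{\left(m,O \right)} = -14 + 2 \left(m + m\right) \left(-4\right) = -14 + 2 \cdot 2 m \left(-4\right) = -14 + 2 \left(- 8 m\right) = -14 - 16 m$)
$A = -13284$ ($A = 86 \left(-153\right) - 126 = -13158 - 126 = -13284$)
$A + q{\left(-236,422 \right)} = -13284 - 99592 = -112876$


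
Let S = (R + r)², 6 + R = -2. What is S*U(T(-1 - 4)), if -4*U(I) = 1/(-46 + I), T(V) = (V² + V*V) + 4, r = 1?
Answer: -49/32 ≈ -1.5313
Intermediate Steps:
T(V) = 4 + 2*V² (T(V) = (V² + V²) + 4 = 2*V² + 4 = 4 + 2*V²)
R = -8 (R = -6 - 2 = -8)
U(I) = -1/(4*(-46 + I))
S = 49 (S = (-8 + 1)² = (-7)² = 49)
S*U(T(-1 - 4)) = 49*(-1/(-184 + 4*(4 + 2*(-1 - 4)²))) = 49*(-1/(-184 + 4*(4 + 2*(-5)²))) = 49*(-1/(-184 + 4*(4 + 2*25))) = 49*(-1/(-184 + 4*(4 + 50))) = 49*(-1/(-184 + 4*54)) = 49*(-1/(-184 + 216)) = 49*(-1/32) = -49/32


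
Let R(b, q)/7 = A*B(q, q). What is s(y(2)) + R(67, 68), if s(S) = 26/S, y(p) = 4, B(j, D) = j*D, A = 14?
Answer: 906317/2 ≈ 4.5316e+5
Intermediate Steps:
B(j, D) = D*j
R(b, q) = 98*q² (R(b, q) = 7*(14*(q*q)) = 7*(14*q²) = 98*q²)
s(y(2)) + R(67, 68) = 26/4 + 98*68² = 26*(¼) + 98*4624 = 13/2 + 453152 = 906317/2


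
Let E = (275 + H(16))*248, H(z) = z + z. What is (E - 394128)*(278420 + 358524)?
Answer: -202543096448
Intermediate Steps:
H(z) = 2*z
E = 76136 (E = (275 + 2*16)*248 = (275 + 32)*248 = 307*248 = 76136)
(E - 394128)*(278420 + 358524) = (76136 - 394128)*(278420 + 358524) = -317992*636944 = -202543096448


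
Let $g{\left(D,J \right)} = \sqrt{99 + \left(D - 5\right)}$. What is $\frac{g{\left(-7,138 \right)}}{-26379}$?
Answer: $- \frac{\sqrt{87}}{26379} \approx -0.00035359$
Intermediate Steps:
$g{\left(D,J \right)} = \sqrt{94 + D}$ ($g{\left(D,J \right)} = \sqrt{99 + \left(-5 + D\right)} = \sqrt{94 + D}$)
$\frac{g{\left(-7,138 \right)}}{-26379} = \frac{\sqrt{94 - 7}}{-26379} = \sqrt{87} \left(- \frac{1}{26379}\right) = - \frac{\sqrt{87}}{26379}$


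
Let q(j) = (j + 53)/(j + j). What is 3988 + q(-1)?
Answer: 3962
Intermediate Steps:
q(j) = (53 + j)/(2*j) (q(j) = (53 + j)/((2*j)) = (53 + j)*(1/(2*j)) = (53 + j)/(2*j))
3988 + q(-1) = 3988 + (1/2)*(53 - 1)/(-1) = 3988 + (1/2)*(-1)*52 = 3988 - 26 = 3962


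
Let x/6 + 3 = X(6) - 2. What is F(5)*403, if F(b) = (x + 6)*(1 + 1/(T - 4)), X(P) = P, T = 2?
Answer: 2418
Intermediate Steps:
x = 6 (x = -18 + 6*(6 - 2) = -18 + 6*4 = -18 + 24 = 6)
F(b) = 6 (F(b) = (6 + 6)*(1 + 1/(2 - 4)) = 12*(1 + 1/(-2)) = 12*(1 - 1/2) = 12*(1/2) = 6)
F(5)*403 = 6*403 = 2418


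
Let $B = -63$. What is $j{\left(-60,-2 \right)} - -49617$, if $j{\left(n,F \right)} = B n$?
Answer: $53397$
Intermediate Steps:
$j{\left(n,F \right)} = - 63 n$
$j{\left(-60,-2 \right)} - -49617 = \left(-63\right) \left(-60\right) - -49617 = 3780 + 49617 = 53397$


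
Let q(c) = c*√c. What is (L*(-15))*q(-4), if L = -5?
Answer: -600*I ≈ -600.0*I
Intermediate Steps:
q(c) = c^(3/2)
(L*(-15))*q(-4) = (-5*(-15))*(-4)^(3/2) = 75*(-8*I) = -600*I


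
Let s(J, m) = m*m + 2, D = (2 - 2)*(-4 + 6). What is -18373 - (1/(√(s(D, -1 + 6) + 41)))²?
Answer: -1249365/68 ≈ -18373.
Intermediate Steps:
D = 0 (D = 0*2 = 0)
s(J, m) = 2 + m² (s(J, m) = m² + 2 = 2 + m²)
-18373 - (1/(√(s(D, -1 + 6) + 41)))² = -18373 - (1/(√((2 + (-1 + 6)²) + 41)))² = -18373 - (1/(√((2 + 5²) + 41)))² = -18373 - (1/(√((2 + 25) + 41)))² = -18373 - (1/(√(27 + 41)))² = -18373 - (1/(√68))² = -18373 - (1/(2*√17))² = -18373 - (√17/34)² = -18373 - 1*1/68 = -18373 - 1/68 = -1249365/68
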